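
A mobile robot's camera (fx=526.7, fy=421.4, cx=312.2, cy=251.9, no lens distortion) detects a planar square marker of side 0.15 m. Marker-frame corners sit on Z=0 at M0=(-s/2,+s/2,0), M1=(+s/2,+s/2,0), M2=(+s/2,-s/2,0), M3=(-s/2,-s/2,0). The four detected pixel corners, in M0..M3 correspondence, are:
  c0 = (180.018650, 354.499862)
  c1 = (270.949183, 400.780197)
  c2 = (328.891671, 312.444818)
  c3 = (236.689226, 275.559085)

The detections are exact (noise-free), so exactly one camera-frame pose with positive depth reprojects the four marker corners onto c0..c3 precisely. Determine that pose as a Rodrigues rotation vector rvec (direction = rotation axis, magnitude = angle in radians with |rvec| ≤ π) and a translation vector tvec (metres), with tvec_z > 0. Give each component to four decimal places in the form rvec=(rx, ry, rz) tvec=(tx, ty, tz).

rvec=(-0.2975, 0.3745, 0.4500) tvec=(-0.0769, 0.1326, 0.6808)

Intrinsics K: fx=526.7, fy=421.4, cx=312.2, cy=251.9
Marker side s = 0.15 m; corners in marker frame (Z=0):
  M0 = (-0.0750, +0.0750, 0)
  M1 = (+0.0750, +0.0750, 0)
  M2 = (+0.0750, -0.0750, 0)
  M3 = (-0.0750, -0.0750, 0)
Detected image corners:
  c0 = (180.018650, 354.499862) px
  c1 = (270.949183, 400.780197) px
  c2 = (328.891671, 312.444818) px
  c3 = (236.689226, 275.559085) px
Planar DLT: solve 8×8 A·h = b for H (H[2,2]=1):
  H  [+456.46740 -454.73896 +252.67187]
  H  [+72.95991 +459.84773 +333.97610]
  H  [-0.60624 -0.28681 +1.00000]
B = K⁻¹H; ‖b₁‖=1.468804, ‖b₂‖=1.468804; λ = 2/(‖b₁‖+‖b₂‖) = 0.680826, sign → tz>0 ⇒ λ=+0.680826
r₁ = λ·B[:,0] = (+0.83469,+0.36460,-0.41274); r₂ = λ·B[:,1] = (-0.47206,+0.85967,-0.19527)
r₃ = r₁×r₂ = (+0.28363,+0.35783,+0.88967); SVD([r₁ r₂ r₃]) → R = UVᵀ:
  R  [+0.83469 -0.47206 +0.28363]
  R  [+0.36460 +0.85967 +0.35783]
  R  [-0.41274 -0.19527 +0.88967]
t = (-0.07695, +0.13260, +0.68083) m
tr R = 2.584031; θ = arccos((tr R − 1)/2) = 0.656693 rad = 37.626°
axis k = ((R−Rᵀ)₃₂, (R−Rᵀ)₁₃, (R−Rᵀ)₂₁) / (2 sinθ) = (-0.452982, +0.570324, +0.685228)
rvec = θ·k = (-0.297470, +0.374528, +0.449984)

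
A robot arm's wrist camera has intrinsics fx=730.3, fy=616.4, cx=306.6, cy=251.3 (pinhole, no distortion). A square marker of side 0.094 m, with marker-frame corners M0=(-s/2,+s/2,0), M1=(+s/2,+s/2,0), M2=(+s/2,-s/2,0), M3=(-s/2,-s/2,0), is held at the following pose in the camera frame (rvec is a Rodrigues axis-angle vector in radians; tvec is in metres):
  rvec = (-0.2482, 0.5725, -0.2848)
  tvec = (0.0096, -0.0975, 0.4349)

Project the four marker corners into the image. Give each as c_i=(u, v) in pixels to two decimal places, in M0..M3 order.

c0=(275.31, 198.30) c1=(410.51, 143.76) c2=(372.09, 24.41) c3=(248.94, 87.35)

Intrinsics K: fx=730.3, fy=616.4, cx=306.6, cy=251.3
Marker side s = 0.094 m; corners in marker frame (Z=0):
  M0 = (-0.0470, +0.0470, 0)
  M1 = (+0.0470, +0.0470, 0)
  M2 = (+0.0470, -0.0470, 0)
  M3 = (-0.0470, -0.0470, 0)
rvec = (-0.2482, 0.5725, -0.2848), |rvec| = θ = 0.68591 rad = 39.300°
Rodrigues: sinθ=0.63338, 1−cosθ=0.22616; R = I + sinθ·[k]× + (1−cosθ)·[k]×²:
    [+0.80346 +0.19468 +0.56263]
    [-0.33129 +0.93140 +0.15081]
    [-0.49467 -0.30757 +0.81283]
t = (0.0096, -0.0975, 0.4349) m
M0: Pc = R·M0+t = (-0.01901, -0.03815, +0.44369); u = 730.3·(-0.01901)/0.44369 + 306.6 = 275.3065, v = 616.4·(-0.03815)/0.44369 + 251.3 = 198.2953
M1: Pc = R·M1+t = (+0.05651, -0.06930, +0.39719); u = 730.3·(+0.05651)/0.39719 + 306.6 = 410.5065, v = 616.4·(-0.06930)/0.39719 + 251.3 = 143.7620
M2: Pc = R·M2+t = (+0.03821, -0.15685, +0.42611); u = 730.3·(+0.03821)/0.42611 + 306.6 = 372.0919, v = 616.4·(-0.15685)/0.42611 + 251.3 = 24.4078
M3: Pc = R·M3+t = (-0.03731, -0.12570, +0.47261); u = 730.3·(-0.03731)/0.47261 + 306.6 = 248.9423, v = 616.4·(-0.12570)/0.47261 + 251.3 = 87.3482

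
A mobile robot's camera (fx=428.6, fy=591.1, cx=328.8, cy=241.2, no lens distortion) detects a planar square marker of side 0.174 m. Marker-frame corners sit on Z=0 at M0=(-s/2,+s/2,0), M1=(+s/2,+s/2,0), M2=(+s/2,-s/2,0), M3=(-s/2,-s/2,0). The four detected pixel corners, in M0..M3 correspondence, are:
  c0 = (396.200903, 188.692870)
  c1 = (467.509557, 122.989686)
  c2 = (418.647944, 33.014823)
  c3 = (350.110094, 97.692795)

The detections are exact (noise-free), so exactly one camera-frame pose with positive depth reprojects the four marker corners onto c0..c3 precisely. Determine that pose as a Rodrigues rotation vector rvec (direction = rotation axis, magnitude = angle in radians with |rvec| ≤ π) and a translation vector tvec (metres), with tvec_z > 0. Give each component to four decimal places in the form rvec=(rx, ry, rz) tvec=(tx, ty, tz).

rvec=(-0.1424, 0.1063, -0.5834) tvec=(0.1648, -0.1990, 0.8968)

Intrinsics K: fx=428.6, fy=591.1, cx=328.8, cy=241.2
Marker side s = 0.174 m; corners in marker frame (Z=0):
  M0 = (-0.0870, +0.0870, 0)
  M1 = (+0.0870, +0.0870, 0)
  M2 = (+0.0870, -0.0870, 0)
  M3 = (-0.0870, -0.0870, 0)
Detected image corners:
  c0 = (396.200903, 188.692870) px
  c1 = (467.509557, 122.989686) px
  c2 = (418.647944, 33.014823) px
  c3 = (350.110094, 97.692795) px
Planar DLT: solve 8×8 A·h = b for H (H[2,2]=1):
  H  [+374.61137 +198.27586 +407.53785]
  H  [-381.96104 +499.86276 +110.06716]
  H  [-0.06645 -0.18262 +1.00000]
B = K⁻¹H; ‖b₁‖=1.115040, ‖b₂‖=1.115040; λ = 2/(‖b₁‖+‖b₂‖) = 0.896829, sign → tz>0 ⇒ λ=+0.896829
r₁ = λ·B[:,0] = (+0.82958,-0.55520,-0.05960); r₂ = λ·B[:,1] = (+0.54053,+0.82523,-0.16378)
r₃ = r₁×r₂ = (+0.14011,+0.10365,+0.98470); SVD([r₁ r₂ r₃]) → R = UVᵀ:
  R  [+0.82958 +0.54053 +0.14011]
  R  [-0.55520 +0.82523 +0.10365]
  R  [-0.05960 -0.16378 +0.98470]
t = (+0.16476, -0.19896, +0.89683) m
tr R = 2.639506; θ = arccos((tr R − 1)/2) = 0.609817 rad = 34.940°
axis k = ((R−Rᵀ)₃₂, (R−Rᵀ)₁₃, (R−Rᵀ)₂₁) / (2 sinθ) = (-0.233476, +0.174349, -0.956604)
rvec = θ·k = (-0.142378, +0.106321, -0.583353)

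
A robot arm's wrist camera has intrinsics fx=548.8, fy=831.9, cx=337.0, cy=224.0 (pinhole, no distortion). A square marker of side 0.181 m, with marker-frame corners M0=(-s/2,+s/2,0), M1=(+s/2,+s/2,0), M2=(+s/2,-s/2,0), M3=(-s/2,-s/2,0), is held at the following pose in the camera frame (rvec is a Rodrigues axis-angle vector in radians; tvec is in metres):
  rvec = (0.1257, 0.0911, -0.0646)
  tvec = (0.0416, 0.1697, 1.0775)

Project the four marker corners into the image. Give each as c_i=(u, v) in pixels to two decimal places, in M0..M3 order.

Intrinsics K: fx=548.8, fy=831.9, cx=337.0, cy=224.0
Marker side s = 0.181 m; corners in marker frame (Z=0):
  M0 = (-0.0905, +0.0905, 0)
  M1 = (+0.0905, +0.0905, 0)
  M2 = (+0.0905, -0.0905, 0)
  M3 = (-0.0905, -0.0905, 0)
rvec = (0.1257, 0.0911, -0.0646), |rvec| = θ = 0.16815 rad = 9.634°
Rodrigues: sinθ=0.16735, 1−cosθ=0.01410; R = I + sinθ·[k]× + (1−cosθ)·[k]×²:
    [+0.99378 +0.07001 +0.08662]
    [-0.05858 +0.99004 -0.12804]
    [-0.09472 +0.12217 +0.98798]
t = (0.0416, 0.1697, 1.0775) m
M0: Pc = R·M0+t = (-0.04200, +0.26460, +1.09713); u = 548.8·(-0.04200)/1.09713 + 337.0 = 315.9904, v = 831.9·(+0.26460)/1.09713 + 224.0 = 424.6335
M1: Pc = R·M1+t = (+0.13787, +0.25400, +1.07998); u = 548.8·(+0.13787)/1.07998 + 337.0 = 407.0608, v = 831.9·(+0.25400)/1.07998 + 224.0 = 419.6507
M2: Pc = R·M2+t = (+0.12520, +0.07480, +1.05787); u = 548.8·(+0.12520)/1.05787 + 337.0 = 401.9516, v = 831.9·(+0.07480)/1.05787 + 224.0 = 282.8219
M3: Pc = R·M3+t = (-0.05467, +0.08540, +1.07502); u = 548.8·(-0.05467)/1.07502 + 337.0 = 309.0894, v = 831.9·(+0.08540)/1.07502 + 224.0 = 290.0894

c0=(315.99, 424.63) c1=(407.06, 419.65) c2=(401.95, 282.82) c3=(309.09, 290.09)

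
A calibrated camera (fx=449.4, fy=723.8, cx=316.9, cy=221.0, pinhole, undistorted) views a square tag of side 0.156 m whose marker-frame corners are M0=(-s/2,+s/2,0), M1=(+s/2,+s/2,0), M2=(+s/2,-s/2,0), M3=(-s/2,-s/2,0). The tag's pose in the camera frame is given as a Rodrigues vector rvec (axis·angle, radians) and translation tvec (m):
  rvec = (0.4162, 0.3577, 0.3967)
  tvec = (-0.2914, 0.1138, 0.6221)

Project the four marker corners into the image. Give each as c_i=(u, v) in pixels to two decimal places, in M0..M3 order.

Intrinsics K: fx=449.4, fy=723.8, cx=316.9, cy=221.0
Marker side s = 0.156 m; corners in marker frame (Z=0):
  M0 = (-0.0780, +0.0780, 0)
  M1 = (+0.0780, +0.0780, 0)
  M2 = (+0.0780, -0.0780, 0)
  M3 = (-0.0780, -0.0780, 0)
rvec = (0.4162, 0.3577, 0.3967), |rvec| = θ = 0.67716 rad = 38.798°
Rodrigues: sinθ=0.62658, 1−cosθ=0.22064; R = I + sinθ·[k]× + (1−cosθ)·[k]×²:
    [+0.86271 -0.29543 +0.41043]
    [+0.43871 +0.84092 -0.31683]
    [-0.25154 +0.45339 +0.85508]
t = (-0.2914, 0.1138, 0.6221) m
M0: Pc = R·M0+t = (-0.38174, +0.14517, +0.67708); u = 449.4·(-0.38174)/0.67708 + 316.9 = 63.5317, v = 723.8·(+0.14517)/0.67708 + 221.0 = 376.1892
M1: Pc = R·M1+t = (-0.24715, +0.21361, +0.63784); u = 449.4·(-0.24715)/0.63784 + 316.9 = 142.7662, v = 723.8·(+0.21361)/0.63784 + 221.0 = 463.3971
M2: Pc = R·M2+t = (-0.20106, +0.08243, +0.56712); u = 449.4·(-0.20106)/0.56712 + 316.9 = 157.5699, v = 723.8·(+0.08243)/0.56712 + 221.0 = 326.2002
M3: Pc = R·M3+t = (-0.33565, +0.01399, +0.60636); u = 449.4·(-0.33565)/0.60636 + 316.9 = 68.1350, v = 723.8·(+0.01399)/0.60636 + 221.0 = 237.6983

c0=(63.53, 376.19) c1=(142.77, 463.40) c2=(157.57, 326.20) c3=(68.13, 237.70)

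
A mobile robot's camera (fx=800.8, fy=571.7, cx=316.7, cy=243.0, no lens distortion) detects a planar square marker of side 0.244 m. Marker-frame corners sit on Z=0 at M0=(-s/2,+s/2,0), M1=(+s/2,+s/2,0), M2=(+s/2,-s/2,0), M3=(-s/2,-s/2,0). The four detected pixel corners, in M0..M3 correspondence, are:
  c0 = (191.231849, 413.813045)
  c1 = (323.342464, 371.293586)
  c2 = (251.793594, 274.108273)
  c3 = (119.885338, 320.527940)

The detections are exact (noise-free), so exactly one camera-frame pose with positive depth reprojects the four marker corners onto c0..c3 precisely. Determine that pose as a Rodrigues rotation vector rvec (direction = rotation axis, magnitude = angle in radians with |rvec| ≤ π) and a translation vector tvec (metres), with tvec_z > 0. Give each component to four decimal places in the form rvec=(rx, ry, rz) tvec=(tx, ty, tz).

Intrinsics K: fx=800.8, fy=571.7, cx=316.7, cy=243.0
Marker side s = 0.244 m; corners in marker frame (Z=0):
  M0 = (-0.1220, +0.1220, 0)
  M1 = (+0.1220, +0.1220, 0)
  M2 = (+0.1220, -0.1220, 0)
  M3 = (-0.1220, -0.1220, 0)
Detected image corners:
  c0 = (191.231849, 413.813045) px
  c1 = (323.342464, 371.293586) px
  c2 = (251.793594, 274.108273) px
  c3 = (119.885338, 320.527940) px
Planar DLT: solve 8×8 A·h = b for H (H[2,2]=1):
  H  [+510.82148 +307.76703 +220.75974]
  H  [-229.20922 +413.45847 +345.69764]
  H  [-0.13632 +0.06750 +1.00000]
B = K⁻¹H; ‖b₁‖=0.784099, ‖b₂‖=0.784099; λ = 2/(‖b₁‖+‖b₂‖) = 1.275350, sign → tz>0 ⇒ λ=+1.275350
r₁ = λ·B[:,0] = (+0.88229,-0.43742,-0.17386); r₂ = λ·B[:,1] = (+0.45610,+0.88575,+0.08609)
r₃ = r₁×r₂ = (+0.11634,-0.15525,+0.98100); SVD([r₁ r₂ r₃]) → R = UVᵀ:
  R  [+0.88229 +0.45610 +0.11634]
  R  [-0.43742 +0.88575 -0.15525]
  R  [-0.17386 +0.08609 +0.98100]
t = (-0.15279, +0.22910, +1.27535) m
tr R = 2.749044; θ = arccos((tr R − 1)/2) = 0.506347 rad = 29.012°
axis k = ((R−Rᵀ)₃₂, (R−Rᵀ)₁₃, (R−Rᵀ)₂₁) / (2 sinθ) = (+0.248808, +0.299184, -0.921186)
rvec = θ·k = (+0.125983, +0.151491, -0.466440)

rvec=(0.1260, 0.1515, -0.4664) tvec=(-0.1528, 0.2291, 1.2753)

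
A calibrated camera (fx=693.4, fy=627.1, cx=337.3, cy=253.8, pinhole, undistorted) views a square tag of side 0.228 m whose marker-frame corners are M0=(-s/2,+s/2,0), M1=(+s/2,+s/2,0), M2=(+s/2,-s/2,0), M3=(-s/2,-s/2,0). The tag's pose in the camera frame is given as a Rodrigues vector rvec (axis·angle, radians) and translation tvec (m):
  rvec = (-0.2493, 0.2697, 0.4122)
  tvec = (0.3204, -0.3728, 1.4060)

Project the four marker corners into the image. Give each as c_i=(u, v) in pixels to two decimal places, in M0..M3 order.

Intrinsics K: fx=693.4, fy=627.1, cx=337.3, cy=253.8
Marker side s = 0.228 m; corners in marker frame (Z=0):
  M0 = (-0.1140, +0.1140, 0)
  M1 = (+0.1140, +0.1140, 0)
  M2 = (+0.1140, -0.1140, 0)
  M3 = (-0.1140, -0.1140, 0)
rvec = (-0.2493, 0.2697, 0.4122), |rvec| = θ = 0.55208 rad = 31.632°
Rodrigues: sinθ=0.52446, 1−cosθ=0.14857; R = I + sinθ·[k]× + (1−cosθ)·[k]×²:
    [+0.88173 -0.42435 +0.20612]
    [+0.35880 +0.88689 +0.29101]
    [-0.30630 -0.18264 +0.93425]
t = (0.3204, -0.3728, 1.4060) m
M0: Pc = R·M0+t = (+0.17151, -0.31260, +1.42010); u = 693.4·(+0.17151)/1.42010 + 337.3 = 421.0430, v = 627.1·(-0.31260)/1.42010 + 253.8 = 115.7597
M1: Pc = R·M1+t = (+0.37254, -0.23079, +1.35026); u = 693.4·(+0.37254)/1.35026 + 337.3 = 528.6110, v = 627.1·(-0.23079)/1.35026 + 253.8 = 146.6140
M2: Pc = R·M2+t = (+0.46929, -0.43300, +1.39190); u = 693.4·(+0.46929)/1.39190 + 337.3 = 571.0861, v = 627.1·(-0.43300)/1.39190 + 253.8 = 58.7180
M3: Pc = R·M3+t = (+0.26826, -0.51481, +1.46174); u = 693.4·(+0.26826)/1.46174 + 337.3 = 464.5531, v = 627.1·(-0.51481)/1.46174 + 253.8 = 32.9420

c0=(421.04, 115.76) c1=(528.61, 146.61) c2=(571.09, 58.72) c3=(464.55, 32.94)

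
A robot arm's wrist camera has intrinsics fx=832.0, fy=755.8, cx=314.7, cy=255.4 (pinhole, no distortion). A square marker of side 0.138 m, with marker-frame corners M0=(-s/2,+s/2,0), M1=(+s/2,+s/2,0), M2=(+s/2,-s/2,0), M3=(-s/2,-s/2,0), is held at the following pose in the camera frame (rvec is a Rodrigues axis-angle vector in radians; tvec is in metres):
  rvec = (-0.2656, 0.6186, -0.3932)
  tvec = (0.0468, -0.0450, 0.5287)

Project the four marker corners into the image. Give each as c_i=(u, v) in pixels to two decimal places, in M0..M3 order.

Intrinsics K: fx=832.0, fy=755.8, cx=314.7, cy=255.4
Marker side s = 0.138 m; corners in marker frame (Z=0):
  M0 = (-0.0690, +0.0690, 0)
  M1 = (+0.0690, +0.0690, 0)
  M2 = (+0.0690, -0.0690, 0)
  M3 = (-0.0690, -0.0690, 0)
rvec = (-0.2656, 0.6186, -0.3932), |rvec| = θ = 0.77963 rad = 44.669°
Rodrigues: sinθ=0.70301, 1−cosθ=0.28882; R = I + sinθ·[k]× + (1−cosθ)·[k]×²:
    [+0.74470 +0.27649 +0.60744]
    [-0.43263 +0.89301 +0.12392]
    [-0.50819 -0.35508 +0.78464]
t = (0.0468, -0.0450, 0.5287) m
M0: Pc = R·M0+t = (+0.01449, +0.04647, +0.53926); u = 832.0·(+0.01449)/0.53926 + 314.7 = 337.0613, v = 755.8·(+0.04647)/0.53926 + 255.4 = 320.5290
M1: Pc = R·M1+t = (+0.11726, -0.01323, +0.46913); u = 832.0·(+0.11726)/0.46913 + 314.7 = 522.6614, v = 755.8·(-0.01323)/0.46913 + 255.4 = 234.0796
M2: Pc = R·M2+t = (+0.07911, -0.13647, +0.51814); u = 832.0·(+0.07911)/0.51814 + 314.7 = 441.7257, v = 755.8·(-0.13647)/0.51814 + 255.4 = 56.3330
M3: Pc = R·M3+t = (-0.02366, -0.07677, +0.58827); u = 832.0·(-0.02366)/0.58827 + 314.7 = 281.2344, v = 755.8·(-0.07677)/0.58827 + 255.4 = 156.7712

c0=(337.06, 320.53) c1=(522.66, 234.08) c2=(441.73, 56.33) c3=(281.23, 156.77)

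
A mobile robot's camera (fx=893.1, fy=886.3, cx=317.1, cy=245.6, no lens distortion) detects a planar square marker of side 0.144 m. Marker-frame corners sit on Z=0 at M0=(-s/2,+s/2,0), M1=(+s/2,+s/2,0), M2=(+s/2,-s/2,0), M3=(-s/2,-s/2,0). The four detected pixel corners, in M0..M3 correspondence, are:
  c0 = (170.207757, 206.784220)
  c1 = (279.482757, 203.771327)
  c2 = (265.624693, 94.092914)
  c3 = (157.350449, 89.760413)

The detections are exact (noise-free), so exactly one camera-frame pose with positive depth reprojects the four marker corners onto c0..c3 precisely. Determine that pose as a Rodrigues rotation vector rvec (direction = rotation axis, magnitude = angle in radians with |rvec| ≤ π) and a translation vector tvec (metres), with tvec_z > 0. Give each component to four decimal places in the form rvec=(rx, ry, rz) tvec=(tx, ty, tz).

Intrinsics K: fx=893.1, fy=886.3, cx=317.1, cy=245.6
Marker side s = 0.144 m; corners in marker frame (Z=0):
  M0 = (-0.0720, +0.0720, 0)
  M1 = (+0.0720, +0.0720, 0)
  M2 = (+0.0720, -0.0720, 0)
  M3 = (-0.0720, -0.0720, 0)
Detected image corners:
  c0 = (170.207757, 206.784220) px
  c1 = (279.482757, 203.771327) px
  c2 = (265.624693, 94.092914) px
  c3 = (157.350449, 89.760413) px
Planar DLT: solve 8×8 A·h = b for H (H[2,2]=1):
  H  [+853.67903 +66.86064 +219.87400]
  H  [+71.77728 +768.61372 +148.12635]
  H  [+0.45071 -0.11924 +1.00000]
B = K⁻¹H; ‖b₁‖=0.915652, ‖b₂‖=0.915652; λ = 2/(‖b₁‖+‖b₂‖) = 1.092118, sign → tz>0 ⇒ λ=+1.092118
r₁ = λ·B[:,0] = (+0.86914,-0.04795,+0.49223); r₂ = λ·B[:,1] = (+0.12800,+0.98319,-0.13022)
r₃ = r₁×r₂ = (-0.47771,+0.17619,+0.86067); SVD([r₁ r₂ r₃]) → R = UVᵀ:
  R  [+0.86914 +0.12800 -0.47771]
  R  [-0.04795 +0.98319 +0.17619]
  R  [+0.49223 -0.13022 +0.86067]
t = (-0.11889, -0.12011, +1.09212) m
tr R = 2.713004; θ = arccos((tr R − 1)/2) = 0.542343 rad = 31.074°
axis k = ((R−Rᵀ)₃₂, (R−Rᵀ)₁₃, (R−Rᵀ)₂₁) / (2 sinθ) = (-0.296824, -0.939597, -0.170447)
rvec = θ·k = (-0.160980, -0.509584, -0.092441)

rvec=(-0.1610, -0.5096, -0.0924) tvec=(-0.1189, -0.1201, 1.0921)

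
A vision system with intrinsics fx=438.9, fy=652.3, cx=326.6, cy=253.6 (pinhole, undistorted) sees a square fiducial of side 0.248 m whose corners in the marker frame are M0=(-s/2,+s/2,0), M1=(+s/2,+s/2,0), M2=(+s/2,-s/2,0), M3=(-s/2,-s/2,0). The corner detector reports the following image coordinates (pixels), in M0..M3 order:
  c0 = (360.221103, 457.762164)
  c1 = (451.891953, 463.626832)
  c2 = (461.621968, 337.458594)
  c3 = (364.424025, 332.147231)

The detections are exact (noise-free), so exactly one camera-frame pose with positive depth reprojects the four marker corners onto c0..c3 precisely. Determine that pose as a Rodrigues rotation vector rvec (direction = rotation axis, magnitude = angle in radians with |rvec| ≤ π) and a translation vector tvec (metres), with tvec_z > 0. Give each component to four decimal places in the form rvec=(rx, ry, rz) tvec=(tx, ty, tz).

Intrinsics K: fx=438.9, fy=652.3, cx=326.6, cy=253.6
Marker side s = 0.248 m; corners in marker frame (Z=0):
  M0 = (-0.1240, +0.1240, 0)
  M1 = (+0.1240, +0.1240, 0)
  M2 = (+0.1240, -0.1240, 0)
  M3 = (-0.1240, -0.1240, 0)
Detected image corners:
  c0 = (360.221103, 457.762164) px
  c1 = (451.891953, 463.626832) px
  c2 = (461.621968, 337.458594) px
  c3 = (364.424025, 332.147231) px
Planar DLT: solve 8×8 A·h = b for H (H[2,2]=1):
  H  [+368.95025 +67.75114 +409.27417]
  H  [+11.38570 +600.66811 +399.56484]
  H  [-0.02811 +0.23393 +1.00000]
B = K⁻¹H; ‖b₁‖=0.862465, ‖b₂‖=0.862465; λ = 2/(‖b₁‖+‖b₂‖) = 1.159468, sign → tz>0 ⇒ λ=+1.159468
r₁ = λ·B[:,0] = (+0.99893,+0.03291,-0.03259); r₂ = λ·B[:,1] = (-0.02285,+0.96224,+0.27123)
r₃ = r₁×r₂ = (+0.04028,-0.27020,+0.96196); SVD([r₁ r₂ r₃]) → R = UVᵀ:
  R  [+0.99893 -0.02285 +0.04028]
  R  [+0.03291 +0.96224 -0.27020]
  R  [-0.03259 +0.27123 +0.96196]
t = (+0.21841, +0.25945, +1.15947) m
tr R = 2.923132; θ = arccos((tr R − 1)/2) = 0.278147 rad = 15.937°
axis k = ((R−Rᵀ)₃₂, (R−Rᵀ)₁₃, (R−Rᵀ)₂₁) / (2 sinθ) = (+0.985942, +0.132697, +0.101536)
rvec = θ·k = (+0.274237, +0.036909, +0.028242)

rvec=(0.2742, 0.0369, 0.0282) tvec=(0.2184, 0.2595, 1.1595)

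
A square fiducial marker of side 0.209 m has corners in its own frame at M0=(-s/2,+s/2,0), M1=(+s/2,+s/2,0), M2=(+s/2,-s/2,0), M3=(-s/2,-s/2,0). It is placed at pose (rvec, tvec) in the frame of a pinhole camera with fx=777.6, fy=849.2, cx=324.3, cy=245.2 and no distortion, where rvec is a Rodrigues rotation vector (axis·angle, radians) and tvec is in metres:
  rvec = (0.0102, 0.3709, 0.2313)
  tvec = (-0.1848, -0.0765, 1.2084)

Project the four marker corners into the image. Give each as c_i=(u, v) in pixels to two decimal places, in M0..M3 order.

Intrinsics K: fx=777.6, fy=849.2, cx=324.3, cy=245.2
Marker side s = 0.209 m; corners in marker frame (Z=0):
  M0 = (-0.1045, +0.1045, 0)
  M1 = (+0.1045, +0.1045, 0)
  M2 = (+0.1045, -0.1045, 0)
  M3 = (-0.1045, -0.1045, 0)
rvec = (0.0102, 0.3709, 0.2313), |rvec| = θ = 0.43723 rad = 25.051°
Rodrigues: sinθ=0.42343, 1−cosθ=0.09407; R = I + sinθ·[k]× + (1−cosθ)·[k]×²:
    [+0.90598 -0.22214 +0.36036]
    [+0.22586 +0.97362 +0.03234]
    [-0.35803 +0.05209 +0.93225]
t = (-0.1848, -0.0765, 1.2084) m
M0: Pc = R·M0+t = (-0.30269, +0.00164, +1.25126); u = 777.6·(-0.30269)/1.25126 + 324.3 = 136.1930, v = 849.2·(+0.00164)/1.25126 + 245.2 = 246.3137
M1: Pc = R·M1+t = (-0.11334, +0.04885, +1.17643); u = 777.6·(-0.11334)/1.17643 + 324.3 = 249.3850, v = 849.2·(+0.04885)/1.17643 + 245.2 = 280.4594
M2: Pc = R·M2+t = (-0.06691, -0.15464, +1.16554); u = 777.6·(-0.06691)/1.16554 + 324.3 = 279.6594, v = 849.2·(-0.15464)/1.16554 + 245.2 = 132.5304
M3: Pc = R·M3+t = (-0.25626, -0.20185, +1.24037); u = 777.6·(-0.25626)/1.24037 + 324.3 = 163.6474, v = 849.2·(-0.20185)/1.24037 + 245.2 = 107.0093

c0=(136.19, 246.31) c1=(249.39, 280.46) c2=(279.66, 132.53) c3=(163.65, 107.01)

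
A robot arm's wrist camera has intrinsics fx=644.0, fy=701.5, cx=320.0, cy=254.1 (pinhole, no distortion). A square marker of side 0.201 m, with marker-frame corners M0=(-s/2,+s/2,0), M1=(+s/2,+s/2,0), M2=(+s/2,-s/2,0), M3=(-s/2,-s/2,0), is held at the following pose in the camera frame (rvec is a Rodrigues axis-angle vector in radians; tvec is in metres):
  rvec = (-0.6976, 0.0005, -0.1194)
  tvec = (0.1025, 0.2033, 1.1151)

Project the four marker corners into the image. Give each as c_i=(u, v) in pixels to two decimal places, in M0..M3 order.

Intrinsics K: fx=644.0, fy=701.5, cx=320.0, cy=254.1
Marker side s = 0.201 m; corners in marker frame (Z=0):
  M0 = (-0.1005, +0.1005, 0)
  M1 = (+0.1005, +0.1005, 0)
  M2 = (+0.1005, -0.1005, 0)
  M3 = (-0.1005, -0.1005, 0)
rvec = (-0.6976, 0.0005, -0.1194), |rvec| = θ = 0.70774 rad = 40.551°
Rodrigues: sinθ=0.65012, 1−cosθ=0.24017; R = I + sinθ·[k]× + (1−cosθ)·[k]×²:
    [+0.99316 +0.10951 +0.04040]
    [-0.10985 +0.75983 +0.64077]
    [+0.03948 -0.64083 +0.76667]
t = (0.1025, 0.2033, 1.1151) m
M0: Pc = R·M0+t = (+0.01369, +0.29070, +1.04673); u = 644.0·(+0.01369)/1.04673 + 320.0 = 328.4246, v = 701.5·(+0.29070)/1.04673 + 254.1 = 448.9239
M1: Pc = R·M1+t = (+0.21332, +0.26862, +1.05466); u = 644.0·(+0.21332)/1.05466 + 320.0 = 450.2570, v = 701.5·(+0.26862)/1.05466 + 254.1 = 432.7724
M2: Pc = R·M2+t = (+0.19131, +0.11590, +1.18347); u = 644.0·(+0.19131)/1.18347 + 320.0 = 424.1021, v = 701.5·(+0.11590)/1.18347 + 254.1 = 322.7980
M3: Pc = R·M3+t = (-0.00832, +0.13798, +1.17554); u = 644.0·(-0.00832)/1.17554 + 320.0 = 315.4426, v = 701.5·(+0.13798)/1.17554 + 254.1 = 336.4374

c0=(328.42, 448.92) c1=(450.26, 432.77) c2=(424.10, 322.80) c3=(315.44, 336.44)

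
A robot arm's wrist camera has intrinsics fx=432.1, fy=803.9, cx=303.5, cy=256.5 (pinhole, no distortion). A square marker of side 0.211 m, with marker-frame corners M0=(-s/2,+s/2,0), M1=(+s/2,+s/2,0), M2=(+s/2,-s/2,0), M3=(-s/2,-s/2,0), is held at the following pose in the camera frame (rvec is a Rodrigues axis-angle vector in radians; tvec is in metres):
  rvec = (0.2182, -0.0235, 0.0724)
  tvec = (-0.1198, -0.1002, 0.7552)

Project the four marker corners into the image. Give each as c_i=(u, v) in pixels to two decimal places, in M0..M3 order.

c0=(173.62, 251.54) c1=(291.09, 266.61) c2=(299.53, 42.76) c3=(174.82, 24.73)

Intrinsics K: fx=432.1, fy=803.9, cx=303.5, cy=256.5
Marker side s = 0.211 m; corners in marker frame (Z=0):
  M0 = (-0.1055, +0.1055, 0)
  M1 = (+0.1055, +0.1055, 0)
  M2 = (+0.1055, -0.1055, 0)
  M3 = (-0.1055, -0.1055, 0)
rvec = (0.2182, -0.0235, 0.0724), |rvec| = θ = 0.23110 rad = 13.241°
Rodrigues: sinθ=0.22904, 1−cosθ=0.02658; R = I + sinθ·[k]× + (1−cosθ)·[k]×²:
    [+0.99712 -0.07431 -0.01543]
    [+0.06920 +0.97369 -0.21711]
    [+0.03116 +0.21542 +0.97603]
t = (-0.1198, -0.1002, 0.7552) m
M0: Pc = R·M0+t = (-0.23284, -0.00478, +0.77464); u = 432.1·(-0.23284)/0.77464 + 303.5 = 173.6226, v = 803.9·(-0.00478)/0.77464 + 256.5 = 251.5428
M1: Pc = R·M1+t = (-0.02244, +0.00983, +0.78121); u = 432.1·(-0.02244)/0.78121 + 303.5 = 291.0859, v = 803.9·(+0.00983)/0.78121 + 256.5 = 266.6108
M2: Pc = R·M2+t = (-0.00676, -0.19562, +0.73576); u = 432.1·(-0.00676)/0.73576 + 303.5 = 299.5273, v = 803.9·(-0.19562)/0.73576 + 256.5 = 42.7598
M3: Pc = R·M3+t = (-0.21716, -0.21023, +0.72919); u = 432.1·(-0.21716)/0.72919 + 303.5 = 174.8181, v = 803.9·(-0.21023)/0.72919 + 256.5 = 24.7346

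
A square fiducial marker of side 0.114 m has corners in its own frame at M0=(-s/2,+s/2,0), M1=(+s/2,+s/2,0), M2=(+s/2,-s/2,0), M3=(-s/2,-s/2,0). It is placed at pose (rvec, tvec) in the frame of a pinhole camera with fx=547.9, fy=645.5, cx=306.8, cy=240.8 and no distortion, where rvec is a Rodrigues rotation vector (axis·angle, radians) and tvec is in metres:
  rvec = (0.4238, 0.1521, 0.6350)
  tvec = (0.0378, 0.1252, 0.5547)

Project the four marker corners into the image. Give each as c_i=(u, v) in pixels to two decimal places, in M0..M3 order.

Intrinsics K: fx=547.9, fy=645.5, cx=306.8, cy=240.8
Marker side s = 0.114 m; corners in marker frame (Z=0):
  M0 = (-0.0570, +0.0570, 0)
  M1 = (+0.0570, +0.0570, 0)
  M2 = (+0.0570, -0.0570, 0)
  M3 = (-0.0570, -0.0570, 0)
rvec = (0.4238, 0.1521, 0.6350), |rvec| = θ = 0.77844 rad = 44.601°
Rodrigues: sinθ=0.70217, 1−cosθ=0.28799; R = I + sinθ·[k]× + (1−cosθ)·[k]×²:
    [+0.79737 -0.54215 +0.26510]
    [+0.60342 +0.72301 -0.33637]
    [-0.00930 +0.42818 +0.90365]
t = (0.0378, 0.1252, 0.5547) m
M0: Pc = R·M0+t = (-0.03855, +0.13202, +0.57964); u = 547.9·(-0.03855)/0.57964 + 306.8 = 270.3582, v = 645.5·(+0.13202)/0.57964 + 240.8 = 387.8174
M1: Pc = R·M1+t = (+0.05235, +0.20081, +0.57858); u = 547.9·(+0.05235)/0.57858 + 306.8 = 356.3721, v = 645.5·(+0.20081)/0.57858 + 240.8 = 464.8335
M2: Pc = R·M2+t = (+0.11415, +0.11838, +0.52976); u = 547.9·(+0.11415)/0.52976 + 306.8 = 424.8606, v = 645.5·(+0.11838)/0.52976 + 240.8 = 385.0465
M3: Pc = R·M3+t = (+0.02325, +0.04959, +0.53082); u = 547.9·(+0.02325)/0.53082 + 306.8 = 330.8004, v = 645.5·(+0.04959)/0.53082 + 240.8 = 301.1077

c0=(270.36, 387.82) c1=(356.37, 464.83) c2=(424.86, 385.05) c3=(330.80, 301.11)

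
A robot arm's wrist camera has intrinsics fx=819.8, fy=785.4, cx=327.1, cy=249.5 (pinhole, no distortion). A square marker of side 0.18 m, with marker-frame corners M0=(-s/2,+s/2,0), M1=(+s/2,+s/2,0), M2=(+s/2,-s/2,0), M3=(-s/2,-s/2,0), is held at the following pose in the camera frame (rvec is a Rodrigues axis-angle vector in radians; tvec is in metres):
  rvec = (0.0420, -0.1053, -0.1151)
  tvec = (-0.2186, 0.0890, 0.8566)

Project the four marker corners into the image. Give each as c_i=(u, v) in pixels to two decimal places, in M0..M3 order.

Intrinsics K: fx=819.8, fy=785.4, cx=327.1, cy=249.5
Marker side s = 0.18 m; corners in marker frame (Z=0):
  M0 = (-0.0900, +0.0900, 0)
  M1 = (+0.0900, +0.0900, 0)
  M2 = (+0.0900, -0.0900, 0)
  M3 = (-0.0900, -0.0900, 0)
rvec = (0.0420, -0.1053, -0.1151), |rvec| = θ = 0.16156 rad = 9.256°
Rodrigues: sinθ=0.16085, 1−cosθ=0.01302; R = I + sinθ·[k]× + (1−cosθ)·[k]×²:
    [+0.98786 +0.11239 -0.10725]
    [-0.11681 +0.99251 -0.03577]
    [+0.10243 +0.04786 +0.99359]
t = (-0.2186, 0.0890, 0.8566) m
M0: Pc = R·M0+t = (-0.29739, +0.18884, +0.85169); u = 819.8·(-0.29739)/0.85169 + 327.1 = 40.8431, v = 785.4·(+0.18884)/0.85169 + 249.5 = 423.6407
M1: Pc = R·M1+t = (-0.11958, +0.16781, +0.87013); u = 819.8·(-0.11958)/0.87013 + 327.1 = 214.4388, v = 785.4·(+0.16781)/0.87013 + 249.5 = 400.9729
M2: Pc = R·M2+t = (-0.13981, -0.01084, +0.86151); u = 819.8·(-0.13981)/0.86151 + 327.1 = 194.0608, v = 785.4·(-0.01084)/0.86151 + 249.5 = 239.6190
M3: Pc = R·M3+t = (-0.31762, +0.01019, +0.84307); u = 819.8·(-0.31762)/0.84307 + 327.1 = 18.2455, v = 785.4·(+0.01019)/0.84307 + 249.5 = 258.9898

c0=(40.84, 423.64) c1=(214.44, 400.97) c2=(194.06, 239.62) c3=(18.25, 258.99)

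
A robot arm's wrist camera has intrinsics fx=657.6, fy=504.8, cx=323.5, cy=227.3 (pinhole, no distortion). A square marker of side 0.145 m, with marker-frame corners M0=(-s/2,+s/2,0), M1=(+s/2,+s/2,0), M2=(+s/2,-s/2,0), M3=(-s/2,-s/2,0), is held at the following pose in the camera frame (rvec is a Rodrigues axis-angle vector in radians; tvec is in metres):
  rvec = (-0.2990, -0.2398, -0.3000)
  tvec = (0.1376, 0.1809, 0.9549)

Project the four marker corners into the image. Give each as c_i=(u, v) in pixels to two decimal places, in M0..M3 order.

Intrinsics K: fx=657.6, fy=504.8, cx=323.5, cy=227.3
Marker side s = 0.145 m; corners in marker frame (Z=0):
  M0 = (-0.0725, +0.0725, 0)
  M1 = (+0.0725, +0.0725, 0)
  M2 = (+0.0725, -0.0725, 0)
  M3 = (-0.0725, -0.0725, 0)
rvec = (-0.2990, -0.2398, -0.3000), |rvec| = θ = 0.48673 rad = 27.888°
Rodrigues: sinθ=0.46774, 1−cosθ=0.11613; R = I + sinθ·[k]× + (1−cosθ)·[k]×²:
    [+0.92769 +0.32344 -0.18647]
    [-0.25315 +0.91206 +0.32260]
    [+0.27441 -0.25207 +0.92799]
t = (0.1376, 0.1809, 0.9549) m
M0: Pc = R·M0+t = (+0.09379, +0.26538, +0.91673); u = 657.6·(+0.09379)/0.91673 + 323.5 = 390.7799, v = 504.8·(+0.26538)/0.91673 + 227.3 = 373.4307
M1: Pc = R·M1+t = (+0.22831, +0.22867, +0.95652); u = 657.6·(+0.22831)/0.95652 + 323.5 = 480.4594, v = 504.8·(+0.22867)/0.95652 + 227.3 = 347.9803
M2: Pc = R·M2+t = (+0.18141, +0.09642, +0.99307); u = 657.6·(+0.18141)/0.99307 + 323.5 = 443.6265, v = 504.8·(+0.09642)/0.99307 + 227.3 = 276.3139
M3: Pc = R·M3+t = (+0.04689, +0.13313, +0.95328); u = 657.6·(+0.04689)/0.95328 + 323.5 = 355.8480, v = 504.8·(+0.13313)/0.95328 + 227.3 = 297.7972

c0=(390.78, 373.43) c1=(480.46, 347.98) c2=(443.63, 276.31) c3=(355.85, 297.80)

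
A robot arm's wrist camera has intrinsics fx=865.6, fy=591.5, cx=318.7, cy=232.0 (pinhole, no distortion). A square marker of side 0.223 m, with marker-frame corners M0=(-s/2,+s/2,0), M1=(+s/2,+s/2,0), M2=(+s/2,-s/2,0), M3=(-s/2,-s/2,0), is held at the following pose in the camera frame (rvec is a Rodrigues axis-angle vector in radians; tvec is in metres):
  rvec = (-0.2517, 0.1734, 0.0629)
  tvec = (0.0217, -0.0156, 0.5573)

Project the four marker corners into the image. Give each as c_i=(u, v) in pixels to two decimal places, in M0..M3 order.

Intrinsics K: fx=865.6, fy=591.5, cx=318.7, cy=232.0
Marker side s = 0.223 m; corners in marker frame (Z=0):
  M0 = (-0.1115, +0.1115, 0)
  M1 = (+0.1115, +0.1115, 0)
  M2 = (+0.1115, -0.1115, 0)
  M3 = (-0.1115, -0.1115, 0)
rvec = (-0.2517, 0.1734, 0.0629), |rvec| = θ = 0.31205 rad = 17.879°
Rodrigues: sinθ=0.30701, 1−cosθ=0.04829; R = I + sinθ·[k]× + (1−cosθ)·[k]×²:
    [+0.98313 -0.08353 +0.16275]
    [+0.04024 +0.96662 +0.25304]
    [-0.17845 -0.24223 +0.95367]
t = (0.0217, -0.0156, 0.5573) m
M0: Pc = R·M0+t = (-0.09723, +0.08769, +0.55019); u = 865.6·(-0.09723)/0.55019 + 318.7 = 165.7270, v = 591.5·(+0.08769)/0.55019 + 232.0 = 326.2756
M1: Pc = R·M1+t = (+0.12200, +0.09666, +0.51039); u = 865.6·(+0.12200)/0.51039 + 318.7 = 525.6134, v = 591.5·(+0.09666)/0.51039 + 232.0 = 344.0251
M2: Pc = R·M2+t = (+0.14063, -0.11889, +0.56441); u = 865.6·(+0.14063)/0.56441 + 318.7 = 534.3783, v = 591.5·(-0.11889)/0.56441 + 232.0 = 107.4025
M3: Pc = R·M3+t = (-0.07860, -0.12786, +0.60421); u = 865.6·(-0.07860)/0.60421 + 318.7 = 206.0886, v = 591.5·(-0.12786)/0.60421 + 232.0 = 106.8244

c0=(165.73, 326.28) c1=(525.61, 344.03) c2=(534.38, 107.40) c3=(206.09, 106.82)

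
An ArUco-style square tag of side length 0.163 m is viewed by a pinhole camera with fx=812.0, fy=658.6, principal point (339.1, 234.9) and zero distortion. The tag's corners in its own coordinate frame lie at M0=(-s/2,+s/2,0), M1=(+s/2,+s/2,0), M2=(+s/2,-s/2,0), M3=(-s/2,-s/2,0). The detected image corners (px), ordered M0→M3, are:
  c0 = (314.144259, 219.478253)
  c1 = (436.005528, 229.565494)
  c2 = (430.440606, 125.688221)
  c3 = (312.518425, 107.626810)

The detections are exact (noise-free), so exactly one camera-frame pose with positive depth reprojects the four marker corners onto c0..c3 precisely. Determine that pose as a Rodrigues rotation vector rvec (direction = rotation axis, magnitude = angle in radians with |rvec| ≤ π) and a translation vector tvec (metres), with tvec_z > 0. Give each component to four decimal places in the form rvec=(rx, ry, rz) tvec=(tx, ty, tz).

rvec=(-0.2080, -0.4858, 0.0331) tvec=(0.0429, -0.0942, 0.9550)

Intrinsics K: fx=812.0, fy=658.6, cx=339.1, cy=234.9
Marker side s = 0.163 m; corners in marker frame (Z=0):
  M0 = (-0.0815, +0.0815, 0)
  M1 = (+0.0815, +0.0815, 0)
  M2 = (+0.0815, -0.0815, 0)
  M3 = (-0.0815, -0.0815, 0)
Detected image corners:
  c0 = (314.144259, 219.478253) px
  c1 = (436.005528, 229.565494) px
  c2 = (430.440606, 125.688221) px
  c3 = (312.518425, 107.626810) px
Planar DLT: solve 8×8 A·h = b for H (H[2,2]=1):
  H  [+915.13826 -58.10085 +375.59909]
  H  [+168.95441 +623.93456 +169.91650]
  H  [+0.48173 -0.21601 +1.00000]
B = K⁻¹H; ‖b₁‖=1.047103, ‖b₂‖=1.047103; λ = 2/(‖b₁‖+‖b₂‖) = 0.955016, sign → tz>0 ⇒ λ=+0.955016
r₁ = λ·B[:,0] = (+0.88419,+0.08091,+0.46006); r₂ = λ·B[:,1] = (+0.01782,+0.97833,-0.20630)
r₃ = r₁×r₂ = (-0.46678,+0.19060,+0.86359); SVD([r₁ r₂ r₃]) → R = UVᵀ:
  R  [+0.88419 +0.01782 -0.46678]
  R  [+0.08091 +0.97833 +0.19060]
  R  [+0.46006 -0.20630 +0.86359]
t = (+0.04293, -0.09423, +0.95502) m
tr R = 2.726111; θ = arccos((tr R − 1)/2) = 0.529509 rad = 30.339°
axis k = ((R−Rᵀ)₃₂, (R−Rᵀ)₁₃, (R−Rᵀ)₂₁) / (2 sinθ) = (-0.392884, -0.917465, +0.062452)
rvec = θ·k = (-0.208035, -0.485806, +0.033069)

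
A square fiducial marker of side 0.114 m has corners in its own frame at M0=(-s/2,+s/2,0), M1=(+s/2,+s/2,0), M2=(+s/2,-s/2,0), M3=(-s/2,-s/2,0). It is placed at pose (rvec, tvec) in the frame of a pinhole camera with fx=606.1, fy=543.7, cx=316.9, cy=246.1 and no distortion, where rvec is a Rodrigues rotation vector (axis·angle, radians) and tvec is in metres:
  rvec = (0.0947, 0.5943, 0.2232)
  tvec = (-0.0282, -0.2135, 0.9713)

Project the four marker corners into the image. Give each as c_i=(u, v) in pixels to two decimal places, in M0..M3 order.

c0=(266.29, 153.85) c1=(321.62, 163.19) c2=(335.13, 97.01) c3=(277.99, 91.63)

Intrinsics K: fx=606.1, fy=543.7, cx=316.9, cy=246.1
Marker side s = 0.114 m; corners in marker frame (Z=0):
  M0 = (-0.0570, +0.0570, 0)
  M1 = (+0.0570, +0.0570, 0)
  M2 = (+0.0570, -0.0570, 0)
  M3 = (-0.0570, -0.0570, 0)
rvec = (0.0947, 0.5943, 0.2232), |rvec| = θ = 0.64186 rad = 36.776°
Rodrigues: sinθ=0.59868, 1−cosθ=0.19901; R = I + sinθ·[k]× + (1−cosθ)·[k]×²:
    [+0.80532 -0.18100 +0.56454]
    [+0.23537 +0.97160 -0.02425]
    [-0.54412 +0.15241 +0.82505]
t = (-0.0282, -0.2135, 0.9713) m
M0: Pc = R·M0+t = (-0.08442, -0.17154, +1.01100); u = 606.1·(-0.08442)/1.01100 + 316.9 = 266.2898, v = 543.7·(-0.17154)/1.01100 + 246.1 = 153.8513
M1: Pc = R·M1+t = (+0.00739, -0.14470, +0.94897); u = 606.1·(+0.00739)/0.94897 + 316.9 = 321.6175, v = 543.7·(-0.14470)/0.94897 + 246.1 = 163.1949
M2: Pc = R·M2+t = (+0.02802, -0.25546, +0.93160); u = 606.1·(+0.02802)/0.93160 + 316.9 = 335.1300, v = 543.7·(-0.25546)/0.93160 + 246.1 = 97.0053
M3: Pc = R·M3+t = (-0.06379, -0.28230, +0.99363); u = 606.1·(-0.06379)/0.99363 + 316.9 = 277.9913, v = 543.7·(-0.28230)/0.99363 + 246.1 = 91.6304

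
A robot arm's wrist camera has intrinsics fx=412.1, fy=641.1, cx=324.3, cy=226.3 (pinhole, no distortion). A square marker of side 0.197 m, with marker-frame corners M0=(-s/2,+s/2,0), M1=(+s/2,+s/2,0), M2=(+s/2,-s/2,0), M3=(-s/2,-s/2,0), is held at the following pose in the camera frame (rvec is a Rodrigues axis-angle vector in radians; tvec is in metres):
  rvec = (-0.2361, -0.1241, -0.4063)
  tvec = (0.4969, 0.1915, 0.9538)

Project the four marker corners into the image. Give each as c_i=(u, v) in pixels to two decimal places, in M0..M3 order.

c0=(525.07, 447.37) c1=(596.02, 389.76) c2=(551.89, 269.43) c3=(482.38, 320.53)

Intrinsics K: fx=412.1, fy=641.1, cx=324.3, cy=226.3
Marker side s = 0.197 m; corners in marker frame (Z=0):
  M0 = (-0.0985, +0.0985, 0)
  M1 = (+0.0985, +0.0985, 0)
  M2 = (+0.0985, -0.0985, 0)
  M3 = (-0.0985, -0.0985, 0)
rvec = (-0.2361, -0.1241, -0.4063), |rvec| = θ = 0.48603 rad = 27.847°
Rodrigues: sinθ=0.46712, 1−cosθ=0.11581; R = I + sinθ·[k]× + (1−cosθ)·[k]×²:
    [+0.91152 +0.40486 -0.07224]
    [-0.37613 +0.89174 +0.25163]
    [+0.16630 -0.20220 +0.96512]
t = (0.4969, 0.1915, 0.9538) m
M0: Pc = R·M0+t = (+0.44699, +0.31639, +0.91750); u = 412.1·(+0.44699)/0.91750 + 324.3 = 525.0687, v = 641.1·(+0.31639)/0.91750 + 226.3 = 447.3725
M1: Pc = R·M1+t = (+0.62656, +0.24229, +0.95026); u = 412.1·(+0.62656)/0.95026 + 324.3 = 596.0210, v = 641.1·(+0.24229)/0.95026 + 226.3 = 389.7609
M2: Pc = R·M2+t = (+0.54681, +0.06661, +0.99010); u = 412.1·(+0.54681)/0.99010 + 324.3 = 551.8930, v = 641.1·(+0.06661)/0.99010 + 226.3 = 269.4338
M3: Pc = R·M3+t = (+0.36724, +0.14071, +0.95734); u = 412.1·(+0.36724)/0.95734 + 324.3 = 482.3828, v = 641.1·(+0.14071)/0.95734 + 226.3 = 320.5305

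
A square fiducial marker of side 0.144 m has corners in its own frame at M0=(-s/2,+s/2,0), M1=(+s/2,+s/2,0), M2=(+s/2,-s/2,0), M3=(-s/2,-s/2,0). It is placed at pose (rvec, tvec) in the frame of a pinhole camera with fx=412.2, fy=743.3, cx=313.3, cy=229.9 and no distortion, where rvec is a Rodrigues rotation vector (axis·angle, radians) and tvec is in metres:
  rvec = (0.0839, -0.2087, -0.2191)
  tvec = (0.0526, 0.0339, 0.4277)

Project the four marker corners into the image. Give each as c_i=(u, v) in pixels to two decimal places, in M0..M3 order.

c0=(312.09, 441.83) c1=(438.25, 375.11) c2=(414.33, 140.42) c3=(281.80, 193.30)

Intrinsics K: fx=412.2, fy=743.3, cx=313.3, cy=229.9
Marker side s = 0.144 m; corners in marker frame (Z=0):
  M0 = (-0.0720, +0.0720, 0)
  M1 = (+0.0720, +0.0720, 0)
  M2 = (+0.0720, -0.0720, 0)
  M3 = (-0.0720, -0.0720, 0)
rvec = (0.0839, -0.2087, -0.2191), |rvec| = θ = 0.31401 rad = 17.991°
Rodrigues: sinθ=0.30887, 1−cosθ=0.04890; R = I + sinθ·[k]× + (1−cosθ)·[k]×²:
    [+0.95459 +0.20683 -0.21440]
    [-0.22420 +0.97270 -0.05985]
    [+0.19617 +0.10520 +0.97491]
t = (0.0526, 0.0339, 0.4277) m
M0: Pc = R·M0+t = (-0.00124, +0.12008, +0.42115); u = 412.2·(-0.00124)/0.42115 + 313.3 = 312.0876, v = 743.3·(+0.12008)/0.42115 + 229.9 = 441.8274
M1: Pc = R·M1+t = (+0.13622, +0.08779, +0.44940); u = 412.2·(+0.13622)/0.44940 + 313.3 = 438.2470, v = 743.3·(+0.08779)/0.44940 + 229.9 = 375.1072
M2: Pc = R·M2+t = (+0.10644, -0.05228, +0.43425); u = 412.2·(+0.10644)/0.43425 + 313.3 = 414.3342, v = 743.3·(-0.05228)/0.43425 + 229.9 = 140.4179
M3: Pc = R·M3+t = (-0.03102, -0.01999, +0.40600); u = 412.2·(-0.03102)/0.40600 + 313.3 = 281.8035, v = 743.3·(-0.01999)/0.40600 + 229.9 = 193.2986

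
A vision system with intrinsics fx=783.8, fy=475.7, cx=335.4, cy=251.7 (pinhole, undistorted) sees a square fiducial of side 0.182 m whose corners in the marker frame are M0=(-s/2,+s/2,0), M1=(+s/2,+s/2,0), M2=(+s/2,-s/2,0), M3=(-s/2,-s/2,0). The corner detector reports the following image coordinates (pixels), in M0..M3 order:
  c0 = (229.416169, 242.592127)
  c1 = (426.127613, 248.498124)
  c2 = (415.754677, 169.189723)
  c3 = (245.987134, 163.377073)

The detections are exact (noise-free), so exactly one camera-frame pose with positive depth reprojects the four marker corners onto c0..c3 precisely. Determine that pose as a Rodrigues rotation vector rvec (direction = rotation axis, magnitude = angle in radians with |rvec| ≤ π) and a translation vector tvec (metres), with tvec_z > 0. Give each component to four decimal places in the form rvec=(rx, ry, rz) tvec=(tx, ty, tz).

Intrinsics K: fx=783.8, fy=475.7, cx=335.4, cy=251.7
Marker side s = 0.182 m; corners in marker frame (Z=0):
  M0 = (-0.0910, +0.0910, 0)
  M1 = (+0.0910, +0.0910, 0)
  M2 = (+0.0910, -0.0910, 0)
  M3 = (-0.0910, -0.0910, 0)
Detected image corners:
  c0 = (229.416169, 242.592127) px
  c1 = (426.127613, 248.498124) px
  c2 = (415.754677, 169.189723) px
  c3 = (245.987134, 163.377073) px
Planar DLT: solve 8×8 A·h = b for H (H[2,2]=1):
  H  [+1018.89003 -282.43940 +329.87864]
  H  [+43.12727 +269.32758 +203.01798]
  H  [+0.05319 -0.80702 +1.00000]
B = K⁻¹H; ‖b₁‖=1.279812, ‖b₂‖=1.279811; λ = 2/(‖b₁‖+‖b₂‖) = 0.781365, sign → tz>0 ⇒ λ=+0.781365
r₁ = λ·B[:,0] = (+0.99794,+0.04885,+0.04156); r₂ = λ·B[:,1] = (-0.01173,+0.77604,-0.63058)
r₃ = r₁×r₂ = (-0.06305,+0.62879,+0.77501); SVD([r₁ r₂ r₃]) → R = UVᵀ:
  R  [+0.99794 -0.01173 -0.06305]
  R  [+0.04885 +0.77604 +0.62879]
  R  [+0.04156 -0.63058 +0.77501]
t = (-0.00550, -0.07996, +0.78137) m
tr R = 2.548988; θ = arccos((tr R − 1)/2) = 0.684882 rad = 39.241°
axis k = ((R−Rᵀ)₃₂, (R−Rᵀ)₁₃, (R−Rᵀ)₂₁) / (2 sinθ) = (-0.995425, -0.082688, +0.047881)
rvec = θ·k = (-0.681748, -0.056631, +0.032793)

rvec=(-0.6817, -0.0566, 0.0328) tvec=(-0.0055, -0.0800, 0.7814)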